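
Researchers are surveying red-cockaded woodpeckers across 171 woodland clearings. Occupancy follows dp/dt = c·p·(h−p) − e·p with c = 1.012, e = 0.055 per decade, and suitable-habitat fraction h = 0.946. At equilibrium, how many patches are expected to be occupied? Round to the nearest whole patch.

152

p* = h − e/c = 0.946 − 0.0543 = 0.8917.
Expected occupied patches = N × p* = 171 × 0.8917 = 152.47 ≈ 152.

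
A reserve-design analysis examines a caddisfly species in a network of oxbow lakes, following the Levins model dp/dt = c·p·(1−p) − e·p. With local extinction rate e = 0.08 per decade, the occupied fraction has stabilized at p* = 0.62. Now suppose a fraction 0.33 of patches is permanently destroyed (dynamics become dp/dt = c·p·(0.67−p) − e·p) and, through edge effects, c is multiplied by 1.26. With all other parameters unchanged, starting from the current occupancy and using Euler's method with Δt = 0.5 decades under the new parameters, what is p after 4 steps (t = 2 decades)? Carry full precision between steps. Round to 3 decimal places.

Balance c(1−p*) = e gives c = e/(1 − 0.62000) = 0.08/0.38000 = 0.21053.
Starting from p₀ = 0.62000; update p ← p + (dp/dt)·Δt with the new parameters.
step 1: Δp = -0.02069, p = 0.59931
step 2: Δp = -0.01835, p = 0.58096
step 3: Δp = -0.01638, p = 0.56458
step 4: Δp = -0.01469, p = 0.54989

0.550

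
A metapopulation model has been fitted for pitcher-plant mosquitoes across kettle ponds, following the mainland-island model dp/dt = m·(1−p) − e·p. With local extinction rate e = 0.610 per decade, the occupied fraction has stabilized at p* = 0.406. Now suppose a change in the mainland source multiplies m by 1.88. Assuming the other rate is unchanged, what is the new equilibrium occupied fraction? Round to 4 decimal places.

Balance m(1−p*) = e·p* gives m = e·p*/(1−p*) = 0.610×0.40600/0.59400 = 0.41694.
New p* = m/(m+e) = 0.78385/(0.78385+0.61000) = 0.56236.

0.5624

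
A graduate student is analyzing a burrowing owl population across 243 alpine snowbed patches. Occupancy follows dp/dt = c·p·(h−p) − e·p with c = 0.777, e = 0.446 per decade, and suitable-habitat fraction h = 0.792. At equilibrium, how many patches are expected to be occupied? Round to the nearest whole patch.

53

p* = h − e/c = 0.792 − 0.5740 = 0.2180.
Expected occupied patches = N × p* = 243 × 0.2180 = 52.97 ≈ 53.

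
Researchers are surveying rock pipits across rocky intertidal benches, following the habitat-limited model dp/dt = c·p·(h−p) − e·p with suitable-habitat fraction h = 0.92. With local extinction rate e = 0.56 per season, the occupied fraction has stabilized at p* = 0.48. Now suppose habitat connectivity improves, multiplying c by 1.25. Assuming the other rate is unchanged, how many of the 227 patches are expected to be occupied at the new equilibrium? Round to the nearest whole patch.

Balance c(h−p*) = e gives c = e/(0.92 − 0.48000) = 0.56/0.44000 = 1.27273.
New p* = 0.92 − e/c = 0.92 − 0.56000/1.59091 = 0.56800.
Expected occupied = 227 × 0.56800 = 128.94 ≈ 129.

129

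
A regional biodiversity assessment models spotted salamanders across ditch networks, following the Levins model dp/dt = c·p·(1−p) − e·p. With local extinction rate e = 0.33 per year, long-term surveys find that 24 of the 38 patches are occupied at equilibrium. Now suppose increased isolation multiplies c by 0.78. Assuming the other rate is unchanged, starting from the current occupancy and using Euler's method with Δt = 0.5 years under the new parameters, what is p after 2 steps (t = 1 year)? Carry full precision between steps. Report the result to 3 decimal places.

0.591

Observed p* = 24/38 = 0.63158.
Balance c(1−p*) = e gives c = e/(1 − 0.63158) = 0.33/0.36842 = 0.89571.
Starting from p₀ = 0.63158; update p ← p + (dp/dt)·Δt with the new parameters.
step 1: Δp = -0.02293, p = 0.60865
step 2: Δp = -0.01722, p = 0.59143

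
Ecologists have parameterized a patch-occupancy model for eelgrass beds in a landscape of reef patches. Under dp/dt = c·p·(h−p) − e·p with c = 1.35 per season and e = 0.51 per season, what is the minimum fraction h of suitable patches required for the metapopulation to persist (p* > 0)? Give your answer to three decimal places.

p* = h − e/c is positive only when h > e/c.
h_min = e/c = 0.51/1.35 = 0.3778.

0.378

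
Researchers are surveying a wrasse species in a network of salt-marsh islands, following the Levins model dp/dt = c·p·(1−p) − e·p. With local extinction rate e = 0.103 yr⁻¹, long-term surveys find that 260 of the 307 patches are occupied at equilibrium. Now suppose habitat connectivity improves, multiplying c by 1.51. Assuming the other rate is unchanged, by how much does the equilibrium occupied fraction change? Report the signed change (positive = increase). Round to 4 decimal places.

Observed p* = 260/307 = 0.84691.
Balance c(1−p*) = e gives c = e/(1 − 0.84691) = 0.103/0.15309 = 0.67281.
New p* = 1 − e/c = 1 − 0.10300/1.01594 = 0.89862.
Δp* = 0.89862 − 0.84691 = +0.05171.

0.0517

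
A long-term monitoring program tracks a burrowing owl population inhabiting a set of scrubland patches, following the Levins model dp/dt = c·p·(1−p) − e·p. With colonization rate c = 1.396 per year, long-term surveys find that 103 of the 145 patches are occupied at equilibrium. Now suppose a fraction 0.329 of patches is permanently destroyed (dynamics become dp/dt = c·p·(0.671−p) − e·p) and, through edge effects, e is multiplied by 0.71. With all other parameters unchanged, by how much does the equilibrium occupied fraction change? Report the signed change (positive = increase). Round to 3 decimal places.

Observed p* = 103/145 = 0.71034.
Balance c(1−p*) = e gives e = 1.396×(1 − 0.71034) = 0.40437.
New p* = 0.671 − e/c = 0.671 − 0.28710/1.39600 = 0.46534.
Δp* = 0.46534 − 0.71034 = -0.24500.

-0.245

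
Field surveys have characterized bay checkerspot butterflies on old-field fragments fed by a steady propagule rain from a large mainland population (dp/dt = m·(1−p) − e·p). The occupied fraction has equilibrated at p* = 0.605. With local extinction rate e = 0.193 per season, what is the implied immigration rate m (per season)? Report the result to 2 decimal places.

At equilibrium m(1−p*) = e·p*, so m = e·p*/(1−p*).
m = 0.193 × 0.605 / 0.3950 = 0.1168/0.3950 = 0.2956.

0.30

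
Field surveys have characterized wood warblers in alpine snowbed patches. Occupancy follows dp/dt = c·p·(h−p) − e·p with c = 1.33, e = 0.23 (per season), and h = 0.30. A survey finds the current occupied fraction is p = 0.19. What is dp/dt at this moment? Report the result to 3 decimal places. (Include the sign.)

-0.016

Colonization term: c·p·(h−p) = 1.33×0.19×0.1100 = 0.02780.
Extinction term: e·p = 0.04370.
dp/dt = 0.02780 − 0.04370 = -0.01590.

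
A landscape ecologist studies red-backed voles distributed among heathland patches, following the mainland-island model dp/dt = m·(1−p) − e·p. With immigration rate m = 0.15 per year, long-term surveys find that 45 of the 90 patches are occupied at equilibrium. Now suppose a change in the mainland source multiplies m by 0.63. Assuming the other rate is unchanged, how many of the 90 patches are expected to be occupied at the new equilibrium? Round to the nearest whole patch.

Observed p* = 45/90 = 0.50000.
Balance m(1−p*) = e·p* gives e = m(1−p*)/p* = 0.15×0.50000/0.50000 = 0.15000.
New p* = m/(m+e) = 0.09450/(0.09450+0.15000) = 0.38650.
Expected occupied = 90 × 0.38650 = 34.79 ≈ 35.

35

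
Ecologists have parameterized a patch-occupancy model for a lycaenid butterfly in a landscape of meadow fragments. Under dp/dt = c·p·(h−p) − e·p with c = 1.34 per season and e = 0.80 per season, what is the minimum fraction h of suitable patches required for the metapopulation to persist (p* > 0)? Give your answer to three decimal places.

0.597

p* = h − e/c is positive only when h > e/c.
h_min = e/c = 0.80/1.34 = 0.5970.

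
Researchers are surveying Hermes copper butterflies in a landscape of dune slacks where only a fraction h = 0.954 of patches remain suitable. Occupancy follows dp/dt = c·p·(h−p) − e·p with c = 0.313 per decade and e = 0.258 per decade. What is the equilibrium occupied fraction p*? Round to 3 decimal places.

0.130

Setting dp/dt = 0 and dividing by p* gives c·(h−p*) = e.
So p* = h − e/c = 0.954 − 0.258/0.313 = 0.954 − 0.8243 = 0.1297.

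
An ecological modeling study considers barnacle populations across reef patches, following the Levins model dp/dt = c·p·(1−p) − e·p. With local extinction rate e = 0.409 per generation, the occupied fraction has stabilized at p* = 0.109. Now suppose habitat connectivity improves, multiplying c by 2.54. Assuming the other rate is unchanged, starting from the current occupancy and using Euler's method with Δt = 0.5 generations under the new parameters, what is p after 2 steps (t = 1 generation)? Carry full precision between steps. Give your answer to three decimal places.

Balance c(1−p*) = e gives c = e/(1 − 0.10900) = 0.409/0.89100 = 0.45903.
Starting from p₀ = 0.10900; update p ← p + (dp/dt)·Δt with the new parameters.
t = 0.5: p = 0.10900 + (+0.03433) = 0.14333
t = 1: p = 0.14333 + (+0.04227) = 0.18560

0.186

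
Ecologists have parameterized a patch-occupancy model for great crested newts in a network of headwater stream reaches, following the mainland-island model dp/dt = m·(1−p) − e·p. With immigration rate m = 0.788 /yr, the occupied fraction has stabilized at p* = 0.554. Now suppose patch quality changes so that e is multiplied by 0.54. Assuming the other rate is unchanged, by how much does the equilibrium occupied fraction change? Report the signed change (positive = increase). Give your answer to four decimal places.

0.1430

Balance m(1−p*) = e·p* gives e = m(1−p*)/p* = 0.788×0.44600/0.55400 = 0.63438.
New p* = m/(m+e) = 0.78800/(0.78800+0.34257) = 0.69699.
Δp* = 0.69699 − 0.55400 = +0.14299.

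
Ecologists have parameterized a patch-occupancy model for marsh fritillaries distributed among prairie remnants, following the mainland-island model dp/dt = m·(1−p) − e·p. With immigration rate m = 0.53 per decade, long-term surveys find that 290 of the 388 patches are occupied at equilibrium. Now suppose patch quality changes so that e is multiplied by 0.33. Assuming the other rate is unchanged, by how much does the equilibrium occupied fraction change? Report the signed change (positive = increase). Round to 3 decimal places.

0.152

Observed p* = 290/388 = 0.74742.
Balance m(1−p*) = e·p* gives e = m(1−p*)/p* = 0.53×0.25258/0.74742 = 0.17911.
New p* = m/(m+e) = 0.53000/(0.53000+0.05911) = 0.89966.
Δp* = 0.89966 − 0.74742 = +0.15224.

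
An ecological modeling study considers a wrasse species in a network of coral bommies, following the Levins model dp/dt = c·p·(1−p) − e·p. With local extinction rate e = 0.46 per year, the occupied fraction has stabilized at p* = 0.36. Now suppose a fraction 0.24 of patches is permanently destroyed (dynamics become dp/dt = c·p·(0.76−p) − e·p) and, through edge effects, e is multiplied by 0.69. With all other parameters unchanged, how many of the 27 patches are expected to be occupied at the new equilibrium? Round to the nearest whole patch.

9

Balance c(1−p*) = e gives c = e/(1 − 0.36000) = 0.46/0.64000 = 0.71875.
New p* = 0.76 − e/c = 0.76 − 0.31740/0.71875 = 0.31840.
Expected occupied = 27 × 0.31840 = 8.60 ≈ 9.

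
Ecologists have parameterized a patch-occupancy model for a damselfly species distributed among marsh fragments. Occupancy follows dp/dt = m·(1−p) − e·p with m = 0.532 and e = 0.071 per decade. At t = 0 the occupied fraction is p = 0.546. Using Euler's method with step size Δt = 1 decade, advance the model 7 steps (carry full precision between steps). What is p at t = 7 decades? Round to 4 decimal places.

Update rule: p ← p + [m·(1−p) − e·p]·Δt with Δt = 1.
  1  |  dp/dt·Δt = +0.202762  |  p_1 = 0.748762
  2  |  dp/dt·Δt = +0.080497  |  p_2 = 0.829259
  3  |  dp/dt·Δt = +0.031957  |  p_3 = 0.861216
  4  |  dp/dt·Δt = +0.012687  |  p_4 = 0.873903
  5  |  dp/dt·Δt = +0.005037  |  p_5 = 0.878939
  6  |  dp/dt·Δt = +0.002000  |  p_6 = 0.880939
  7  |  dp/dt·Δt = +0.000794  |  p_7 = 0.881733

0.8817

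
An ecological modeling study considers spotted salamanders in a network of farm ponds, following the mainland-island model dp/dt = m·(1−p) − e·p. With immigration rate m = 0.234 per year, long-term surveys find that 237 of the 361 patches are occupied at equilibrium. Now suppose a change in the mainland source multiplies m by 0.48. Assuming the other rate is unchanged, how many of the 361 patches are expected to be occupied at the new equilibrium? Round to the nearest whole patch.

173

Observed p* = 237/361 = 0.65651.
Balance m(1−p*) = e·p* gives e = m(1−p*)/p* = 0.234×0.34349/0.65651 = 0.12243.
New p* = m/(m+e) = 0.11232/(0.11232+0.12243) = 0.47847.
Expected occupied = 361 × 0.47847 = 172.73 ≈ 173.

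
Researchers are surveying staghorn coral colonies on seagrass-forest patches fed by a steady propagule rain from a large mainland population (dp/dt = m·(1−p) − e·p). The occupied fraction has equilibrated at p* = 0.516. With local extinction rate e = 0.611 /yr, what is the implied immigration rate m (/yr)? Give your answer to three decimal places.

At equilibrium m(1−p*) = e·p*, so m = e·p*/(1−p*).
m = 0.611 × 0.516 / 0.4840 = 0.3153/0.4840 = 0.6514.

0.651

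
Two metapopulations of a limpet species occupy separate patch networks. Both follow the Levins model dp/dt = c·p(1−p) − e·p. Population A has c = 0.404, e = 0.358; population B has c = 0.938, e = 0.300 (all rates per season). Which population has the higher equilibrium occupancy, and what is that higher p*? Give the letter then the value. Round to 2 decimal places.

A: p*_A = 1 − 0.358/0.404 = 0.1139.
B: p*_B = 1 − 0.300/0.938 = 0.6802.
B is higher at 0.6802.

B, 0.68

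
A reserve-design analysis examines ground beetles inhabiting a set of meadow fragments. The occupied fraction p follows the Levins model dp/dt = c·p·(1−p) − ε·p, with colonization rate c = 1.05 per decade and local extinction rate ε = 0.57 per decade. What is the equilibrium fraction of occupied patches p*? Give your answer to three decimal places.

0.457

At equilibrium, colonization balances extinction: c·p*·(1−p*) = ε·p*.
So p* = 1 − ε/c = 1 − 0.57/1.05 = 1 − 0.5429 = 0.4571.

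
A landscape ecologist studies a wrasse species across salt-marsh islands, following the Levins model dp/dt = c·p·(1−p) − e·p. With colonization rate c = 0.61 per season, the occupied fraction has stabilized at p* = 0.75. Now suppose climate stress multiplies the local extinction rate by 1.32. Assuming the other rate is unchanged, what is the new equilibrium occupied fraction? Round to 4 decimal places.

0.6700

Balance c(1−p*) = e gives e = 0.61×(1 − 0.75000) = 0.15250.
New p* = 1 − e/c = 1 − 0.20130/0.61000 = 0.67000.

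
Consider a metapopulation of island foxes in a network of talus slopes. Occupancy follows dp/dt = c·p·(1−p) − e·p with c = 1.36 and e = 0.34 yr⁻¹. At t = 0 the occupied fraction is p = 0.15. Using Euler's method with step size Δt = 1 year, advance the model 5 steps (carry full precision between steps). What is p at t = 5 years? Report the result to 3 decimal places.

Update rule: p ← p + [c·p·(1−p) − e·p]·Δt with Δt = 1.
t = 1: p = 0.15000 + (+0.12240) = 0.27240
t = 2: p = 0.27240 + (+0.17693) = 0.44933
t = 3: p = 0.44933 + (+0.18374) = 0.63307
t = 4: p = 0.63307 + (+0.10067) = 0.73374
t = 5: p = 0.73374 + (+0.01622) = 0.74997

0.750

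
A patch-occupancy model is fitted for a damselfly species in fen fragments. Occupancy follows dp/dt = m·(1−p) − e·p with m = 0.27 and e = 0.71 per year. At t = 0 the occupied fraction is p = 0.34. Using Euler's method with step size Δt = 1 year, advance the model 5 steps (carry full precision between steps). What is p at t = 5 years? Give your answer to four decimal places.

0.2755

Update rule: p ← p + [m·(1−p) − e·p]·Δt with Δt = 1.
step 1: Δp = -0.06320, p = 0.27680
step 2: Δp = -0.00126, p = 0.27554
step 3: Δp = -0.00003, p = 0.27551
step 4: Δp = -0.00000, p = 0.27551
step 5: Δp = -0.00000, p = 0.27551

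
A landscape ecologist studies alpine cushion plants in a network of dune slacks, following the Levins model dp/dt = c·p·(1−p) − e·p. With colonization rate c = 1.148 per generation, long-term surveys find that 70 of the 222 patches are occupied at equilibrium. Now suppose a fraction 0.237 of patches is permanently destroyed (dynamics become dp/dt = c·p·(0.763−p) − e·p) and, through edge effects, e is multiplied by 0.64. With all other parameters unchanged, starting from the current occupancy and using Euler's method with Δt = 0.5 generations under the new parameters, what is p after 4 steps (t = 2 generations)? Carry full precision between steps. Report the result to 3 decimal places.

0.321

Observed p* = 70/222 = 0.31532.
Balance c(1−p*) = e gives e = 1.148×(1 − 0.31532) = 0.78602.
Starting from p₀ = 0.31532; update p ← p + (dp/dt)·Δt with the new parameters.
step 1: Δp = +0.00172, p = 0.31703
step 2: Δp = +0.00141, p = 0.31845
step 3: Δp = +0.00116, p = 0.31961
step 4: Δp = +0.00095, p = 0.32056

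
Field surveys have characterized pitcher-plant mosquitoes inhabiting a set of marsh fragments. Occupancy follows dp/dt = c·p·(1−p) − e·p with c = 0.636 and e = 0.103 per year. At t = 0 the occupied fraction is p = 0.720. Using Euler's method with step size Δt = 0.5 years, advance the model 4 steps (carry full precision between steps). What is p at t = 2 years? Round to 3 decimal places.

0.799

Update rule: p ← p + [c·p·(1−p) − e·p]·Δt with Δt = 0.5.
p: 0.72000 → 0.74703  (Δp = +0.02703)
p: 0.74703 → 0.76865  (Δp = +0.02162)
p: 0.76865 → 0.78561  (Δp = +0.01696)
p: 0.78561 → 0.79871  (Δp = +0.01310)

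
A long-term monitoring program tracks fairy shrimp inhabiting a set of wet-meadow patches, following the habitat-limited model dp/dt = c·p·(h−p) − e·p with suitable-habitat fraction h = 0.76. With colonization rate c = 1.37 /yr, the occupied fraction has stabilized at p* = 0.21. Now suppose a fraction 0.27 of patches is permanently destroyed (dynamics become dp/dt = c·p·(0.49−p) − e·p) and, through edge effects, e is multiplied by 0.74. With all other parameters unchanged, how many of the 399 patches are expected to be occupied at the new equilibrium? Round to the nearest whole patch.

Balance c(h−p*) = e gives e = 1.37×(0.76 − 0.21000) = 0.75350.
New p* = 0.49 − e/c = 0.49 − 0.55759/1.37000 = 0.08300.
Expected occupied = 399 × 0.08300 = 33.12 ≈ 33.

33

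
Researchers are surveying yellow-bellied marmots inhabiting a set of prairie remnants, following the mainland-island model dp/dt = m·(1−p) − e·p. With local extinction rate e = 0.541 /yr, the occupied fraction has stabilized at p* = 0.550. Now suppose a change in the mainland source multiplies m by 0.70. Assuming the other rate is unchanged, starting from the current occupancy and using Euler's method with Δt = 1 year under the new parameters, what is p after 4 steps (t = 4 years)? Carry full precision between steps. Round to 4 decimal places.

Balance m(1−p*) = e·p* gives m = e·p*/(1−p*) = 0.541×0.55000/0.45000 = 0.66122.
Starting from p₀ = 0.55000; update p ← p + (dp/dt)·Δt with the new parameters.
  1  |  dp/dt·Δt = -0.089265  |  p_1 = 0.460735
  2  |  dp/dt·Δt = +0.000344  |  p_2 = 0.461079
  3  |  dp/dt·Δt = -0.000001  |  p_3 = 0.461078
  4  |  dp/dt·Δt = +0.000000  |  p_4 = 0.461078

0.4611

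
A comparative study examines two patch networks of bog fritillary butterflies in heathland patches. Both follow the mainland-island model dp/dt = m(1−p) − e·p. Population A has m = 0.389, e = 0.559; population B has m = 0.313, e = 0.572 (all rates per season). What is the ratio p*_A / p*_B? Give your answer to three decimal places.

A: p*_A = m/(m+e) = 0.389/0.9480 = 0.4103.
B: p*_B = 0.313/0.8850 = 0.3537.
p*_A / p*_B = 0.4103/0.3537 = 1.1602.

1.160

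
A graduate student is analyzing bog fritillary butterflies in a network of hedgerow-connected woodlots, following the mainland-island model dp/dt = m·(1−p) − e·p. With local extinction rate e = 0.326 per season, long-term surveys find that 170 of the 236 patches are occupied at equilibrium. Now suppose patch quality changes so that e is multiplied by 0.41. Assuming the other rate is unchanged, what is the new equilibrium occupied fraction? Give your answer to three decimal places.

0.863

Observed p* = 170/236 = 0.72034.
Balance m(1−p*) = e·p* gives m = e·p*/(1−p*) = 0.326×0.72034/0.27966 = 0.83970.
New p* = m/(m+e) = 0.83970/(0.83970+0.13366) = 0.86268.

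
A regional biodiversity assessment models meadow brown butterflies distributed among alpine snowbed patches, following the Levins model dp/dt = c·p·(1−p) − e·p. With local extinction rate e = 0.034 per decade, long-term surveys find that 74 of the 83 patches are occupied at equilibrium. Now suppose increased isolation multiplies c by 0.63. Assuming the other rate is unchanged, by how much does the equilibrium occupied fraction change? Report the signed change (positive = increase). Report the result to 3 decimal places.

-0.064

Observed p* = 74/83 = 0.89157.
Balance c(1−p*) = e gives c = e/(1 − 0.89157) = 0.034/0.10843 = 0.31357.
New p* = 1 − e/c = 1 − 0.03400/0.19755 = 0.82789.
Δp* = 0.82789 − 0.89157 = -0.06368.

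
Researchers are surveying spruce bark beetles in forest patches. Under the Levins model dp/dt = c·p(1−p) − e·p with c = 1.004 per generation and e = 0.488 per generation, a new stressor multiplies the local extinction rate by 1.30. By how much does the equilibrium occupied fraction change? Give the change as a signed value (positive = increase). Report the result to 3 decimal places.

Before: p* = 1 − 0.488/1.004 = 0.5139.
After the change, c = 1.004, e = 0.6344, so p* = 1 − 0.6344/1.004 = 0.3681.
Δp* = 0.3681 − 0.5139 = -0.1458.

-0.146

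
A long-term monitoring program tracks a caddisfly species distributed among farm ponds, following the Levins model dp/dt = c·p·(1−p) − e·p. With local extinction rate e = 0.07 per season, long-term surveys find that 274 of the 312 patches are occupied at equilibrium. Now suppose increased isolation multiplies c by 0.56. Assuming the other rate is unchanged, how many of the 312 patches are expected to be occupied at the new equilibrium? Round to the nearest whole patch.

Observed p* = 274/312 = 0.87821.
Balance c(1−p*) = e gives c = e/(1 − 0.87821) = 0.07/0.12179 = 0.57476.
New p* = 1 − e/c = 1 − 0.07000/0.32187 = 0.78252.
Expected occupied = 312 × 0.78252 = 244.15 ≈ 244.

244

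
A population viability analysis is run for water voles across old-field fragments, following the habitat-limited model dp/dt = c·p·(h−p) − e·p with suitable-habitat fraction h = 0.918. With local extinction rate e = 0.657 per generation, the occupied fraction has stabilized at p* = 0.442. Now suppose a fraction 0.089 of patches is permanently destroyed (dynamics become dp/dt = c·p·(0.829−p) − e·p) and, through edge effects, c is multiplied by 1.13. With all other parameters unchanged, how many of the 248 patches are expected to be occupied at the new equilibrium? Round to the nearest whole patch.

101

Balance c(h−p*) = e gives c = e/(0.918 − 0.44200) = 0.657/0.47600 = 1.38025.
New p* = 0.829 − e/c = 0.829 − 0.65700/1.55968 = 0.40776.
Expected occupied = 248 × 0.40776 = 101.12 ≈ 101.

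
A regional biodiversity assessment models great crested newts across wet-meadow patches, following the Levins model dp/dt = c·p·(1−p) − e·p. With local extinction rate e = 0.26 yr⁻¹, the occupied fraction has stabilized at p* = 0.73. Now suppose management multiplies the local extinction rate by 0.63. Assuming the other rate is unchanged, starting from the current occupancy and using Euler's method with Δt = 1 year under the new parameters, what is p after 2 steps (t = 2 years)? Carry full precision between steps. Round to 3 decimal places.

Balance c(1−p*) = e gives c = e/(1 − 0.73000) = 0.26/0.27000 = 0.96296.
Starting from p₀ = 0.73000; update p ← p + (dp/dt)·Δt with the new parameters.
step 1: Δp = +0.07023, p = 0.80023
step 2: Δp = +0.02287, p = 0.82309

0.823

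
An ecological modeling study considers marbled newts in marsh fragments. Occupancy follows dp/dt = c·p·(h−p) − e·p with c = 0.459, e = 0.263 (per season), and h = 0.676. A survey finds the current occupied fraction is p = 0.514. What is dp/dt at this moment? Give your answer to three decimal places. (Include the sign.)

Colonization term: c·p·(h−p) = 0.459×0.514×0.1620 = 0.03822.
Extinction term: e·p = 0.13518.
dp/dt = 0.03822 − 0.13518 = -0.09696.

-0.097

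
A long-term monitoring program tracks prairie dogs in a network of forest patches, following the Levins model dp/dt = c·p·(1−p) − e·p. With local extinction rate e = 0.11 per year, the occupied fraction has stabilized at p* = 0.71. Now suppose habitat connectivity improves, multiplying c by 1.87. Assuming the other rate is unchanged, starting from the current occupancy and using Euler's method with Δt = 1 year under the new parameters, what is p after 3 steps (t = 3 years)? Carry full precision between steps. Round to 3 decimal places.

0.832

Balance c(1−p*) = e gives c = e/(1 − 0.71000) = 0.11/0.29000 = 0.37931.
Starting from p₀ = 0.71000; update p ← p + (dp/dt)·Δt with the new parameters.
step 1: Δp = +0.06795, p = 0.77795
step 2: Δp = +0.03696, p = 0.81490
step 3: Δp = +0.01735, p = 0.83225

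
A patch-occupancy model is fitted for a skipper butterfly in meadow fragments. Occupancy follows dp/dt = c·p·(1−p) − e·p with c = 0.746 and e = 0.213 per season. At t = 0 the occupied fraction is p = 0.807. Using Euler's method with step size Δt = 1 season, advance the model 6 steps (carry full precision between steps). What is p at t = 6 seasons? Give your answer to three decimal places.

0.715

Update rule: p ← p + [c·p·(1−p) − e·p]·Δt with Δt = 1.
p: 0.80700 → 0.75130  (Δp = -0.05570)
p: 0.75130 → 0.73066  (Δp = -0.02064)
p: 0.73066 → 0.72184  (Δp = -0.00882)
p: 0.72184 → 0.71788  (Δp = -0.00396)
p: 0.71788 → 0.71606  (Δp = -0.00182)
p: 0.71606 → 0.71521  (Δp = -0.00084)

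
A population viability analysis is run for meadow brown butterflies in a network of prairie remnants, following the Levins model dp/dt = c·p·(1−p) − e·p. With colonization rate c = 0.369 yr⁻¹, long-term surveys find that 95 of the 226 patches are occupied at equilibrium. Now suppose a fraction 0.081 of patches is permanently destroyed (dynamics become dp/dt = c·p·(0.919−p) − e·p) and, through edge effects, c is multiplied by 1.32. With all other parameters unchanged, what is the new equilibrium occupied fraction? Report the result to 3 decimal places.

0.480

Observed p* = 95/226 = 0.42035.
Balance c(1−p*) = e gives e = 0.369×(1 − 0.42035) = 0.21389.
New p* = 0.919 − e/c = 0.919 − 0.21389/0.48708 = 0.47987.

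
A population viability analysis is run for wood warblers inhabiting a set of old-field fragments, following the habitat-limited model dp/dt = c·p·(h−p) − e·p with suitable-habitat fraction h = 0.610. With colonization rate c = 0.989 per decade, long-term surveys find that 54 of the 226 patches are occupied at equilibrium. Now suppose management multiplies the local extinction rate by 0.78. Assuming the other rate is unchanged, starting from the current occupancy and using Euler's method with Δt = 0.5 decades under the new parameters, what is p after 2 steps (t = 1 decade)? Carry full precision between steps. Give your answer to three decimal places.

Observed p* = 54/226 = 0.23894.
Balance c(h−p*) = e gives e = 0.989×(0.61 − 0.23894) = 0.36698.
Starting from p₀ = 0.23894; update p ← p + (dp/dt)·Δt with the new parameters.
p: 0.23894 → 0.24858  (Δp = +0.00965)
p: 0.24858 → 0.25743  (Δp = +0.00885)

0.257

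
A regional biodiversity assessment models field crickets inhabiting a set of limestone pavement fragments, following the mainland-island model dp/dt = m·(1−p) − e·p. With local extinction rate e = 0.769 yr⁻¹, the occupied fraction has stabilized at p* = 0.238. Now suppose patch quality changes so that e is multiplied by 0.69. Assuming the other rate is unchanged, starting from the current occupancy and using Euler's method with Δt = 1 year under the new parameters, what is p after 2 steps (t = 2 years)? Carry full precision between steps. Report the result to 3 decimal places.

Balance m(1−p*) = e·p* gives m = e·p*/(1−p*) = 0.769×0.23800/0.76200 = 0.24019.
Starting from p₀ = 0.23800; update p ← p + (dp/dt)·Δt with the new parameters.
t = 1: p = 0.23800 + (+0.05674) = 0.29474
t = 2: p = 0.29474 + (+0.01300) = 0.30774

0.308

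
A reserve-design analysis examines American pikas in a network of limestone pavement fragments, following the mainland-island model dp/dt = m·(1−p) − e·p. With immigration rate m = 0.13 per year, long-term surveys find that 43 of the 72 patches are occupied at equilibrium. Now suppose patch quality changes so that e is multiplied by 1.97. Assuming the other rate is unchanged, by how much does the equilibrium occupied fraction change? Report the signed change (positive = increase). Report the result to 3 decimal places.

Observed p* = 43/72 = 0.59722.
Balance m(1−p*) = e·p* gives e = m(1−p*)/p* = 0.13×0.40278/0.59722 = 0.08768.
New p* = m/(m+e) = 0.13000/(0.13000+0.17273) = 0.42943.
Δp* = 0.42943 − 0.59722 = -0.16779.

-0.168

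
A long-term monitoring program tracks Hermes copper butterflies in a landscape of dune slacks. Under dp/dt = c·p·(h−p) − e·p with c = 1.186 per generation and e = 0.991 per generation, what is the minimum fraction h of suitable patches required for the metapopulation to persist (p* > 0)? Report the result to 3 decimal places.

p* = h − e/c is positive only when h > e/c.
h_min = e/c = 0.991/1.186 = 0.8356.

0.836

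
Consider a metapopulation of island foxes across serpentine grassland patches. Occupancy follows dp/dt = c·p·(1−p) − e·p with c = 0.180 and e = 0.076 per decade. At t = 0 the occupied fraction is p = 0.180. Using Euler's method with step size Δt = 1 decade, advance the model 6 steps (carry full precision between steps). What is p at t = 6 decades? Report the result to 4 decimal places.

0.2634

Update rule: p ← p + [c·p·(1−p) − e·p]·Δt with Δt = 1.
  1  |  dp/dt·Δt = +0.012888  |  p_1 = 0.192888
  2  |  dp/dt·Δt = +0.013363  |  p_2 = 0.206251
  3  |  dp/dt·Δt = +0.013793  |  p_3 = 0.220044
  4  |  dp/dt·Δt = +0.014169  |  p_4 = 0.234213
  5  |  dp/dt·Δt = +0.014484  |  p_5 = 0.248698
  6  |  dp/dt·Δt = +0.014731  |  p_6 = 0.263429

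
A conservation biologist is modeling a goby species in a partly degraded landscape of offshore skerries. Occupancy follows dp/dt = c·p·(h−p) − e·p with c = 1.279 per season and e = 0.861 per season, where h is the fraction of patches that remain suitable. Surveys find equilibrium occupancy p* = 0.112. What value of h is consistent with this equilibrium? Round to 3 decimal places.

0.785

At equilibrium c(h−p*) = e, so h = p* + e/c.
h = 0.112 + 0.861/1.279 = 0.112 + 0.6732 = 0.7852.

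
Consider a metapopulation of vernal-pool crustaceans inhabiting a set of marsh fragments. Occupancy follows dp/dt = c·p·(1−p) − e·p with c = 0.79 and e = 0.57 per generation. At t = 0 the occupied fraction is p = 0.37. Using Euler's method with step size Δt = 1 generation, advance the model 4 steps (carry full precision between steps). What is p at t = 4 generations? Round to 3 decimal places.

Update rule: p ← p + [c·p·(1−p) − e·p]·Δt with Δt = 1.
  1  |  dp/dt·Δt = -0.026751  |  p_1 = 0.343249
  2  |  dp/dt·Δt = -0.017563  |  p_2 = 0.325686
  3  |  dp/dt·Δt = -0.012145  |  p_3 = 0.313541
  4  |  dp/dt·Δt = -0.008684  |  p_4 = 0.304856

0.305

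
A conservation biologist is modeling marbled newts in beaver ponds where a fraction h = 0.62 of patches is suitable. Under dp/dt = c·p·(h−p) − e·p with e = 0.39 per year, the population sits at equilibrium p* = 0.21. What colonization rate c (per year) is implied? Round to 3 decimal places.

0.951

At equilibrium c(h−p*) = e, so c = e/(h−p*).
c = 0.39/(0.62 − 0.21) = 0.39/0.4100 = 0.9512.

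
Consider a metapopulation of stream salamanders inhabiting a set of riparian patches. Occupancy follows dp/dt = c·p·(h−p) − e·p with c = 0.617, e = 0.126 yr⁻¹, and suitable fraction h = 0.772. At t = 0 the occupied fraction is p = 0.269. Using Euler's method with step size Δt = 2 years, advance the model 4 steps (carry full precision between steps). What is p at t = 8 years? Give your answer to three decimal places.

0.551

Update rule: p ← p + [c·p·(h−p) − e·p]·Δt with Δt = 2.
step 1: Δp = +0.09918, p = 0.36818
step 2: Δp = +0.09069, p = 0.45887
step 3: Δp = +0.06167, p = 0.52054
step 4: Δp = +0.03035, p = 0.55089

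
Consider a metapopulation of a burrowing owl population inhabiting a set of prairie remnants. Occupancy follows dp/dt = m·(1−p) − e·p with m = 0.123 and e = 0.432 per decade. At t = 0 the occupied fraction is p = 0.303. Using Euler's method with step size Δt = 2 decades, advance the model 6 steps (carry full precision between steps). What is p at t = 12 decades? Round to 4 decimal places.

0.2216

Update rule: p ← p + [m·(1−p) − e·p]·Δt with Δt = 2.
t = 2: p = 0.30300 + (-0.09033) = 0.21267
t = 4: p = 0.21267 + (+0.00994) = 0.22261
t = 6: p = 0.22261 + (-0.00109) = 0.22151
t = 8: p = 0.22151 + (+0.00012) = 0.22163
t = 10: p = 0.22163 + (-0.00001) = 0.22162
t = 12: p = 0.22162 + (+0.00000) = 0.22162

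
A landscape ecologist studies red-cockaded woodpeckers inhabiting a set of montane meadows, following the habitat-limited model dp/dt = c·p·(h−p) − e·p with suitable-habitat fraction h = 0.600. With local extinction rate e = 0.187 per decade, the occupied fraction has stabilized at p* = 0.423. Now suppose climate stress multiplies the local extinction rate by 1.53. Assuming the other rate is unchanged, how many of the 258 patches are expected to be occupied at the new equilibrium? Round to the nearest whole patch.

Balance c(h−p*) = e gives c = e/(0.6 − 0.42300) = 0.187/0.17700 = 1.05650.
New p* = 0.6 − e/c = 0.6 − 0.28611/1.05650 = 0.32919.
Expected occupied = 258 × 0.32919 = 84.93 ≈ 85.

85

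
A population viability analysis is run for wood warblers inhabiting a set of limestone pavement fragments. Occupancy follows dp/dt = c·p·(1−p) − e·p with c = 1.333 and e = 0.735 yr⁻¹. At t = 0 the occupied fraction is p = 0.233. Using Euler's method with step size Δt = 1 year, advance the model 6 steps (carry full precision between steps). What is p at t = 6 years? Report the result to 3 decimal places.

0.445

Update rule: p ← p + [c·p·(1−p) − e·p]·Δt with Δt = 1.
  1  |  dp/dt·Δt = +0.066967  |  p_1 = 0.299967
  2  |  dp/dt·Δt = +0.059437  |  p_2 = 0.359403
  3  |  dp/dt·Δt = +0.042739  |  p_3 = 0.402142
  4  |  dp/dt·Δt = +0.024911  |  p_4 = 0.427053
  5  |  dp/dt·Δt = +0.012273  |  p_5 = 0.439326
  6  |  dp/dt·Δt = +0.005438  |  p_6 = 0.444764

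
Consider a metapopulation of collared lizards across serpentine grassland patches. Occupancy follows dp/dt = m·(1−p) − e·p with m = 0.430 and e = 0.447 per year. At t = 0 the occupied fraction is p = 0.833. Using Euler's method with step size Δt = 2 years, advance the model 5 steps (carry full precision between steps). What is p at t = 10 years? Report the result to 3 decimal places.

Update rule: p ← p + [m·(1−p) − e·p]·Δt with Δt = 2.
t = 2: p = 0.83300 + (-0.60108) = 0.23192
t = 4: p = 0.23192 + (+0.45322) = 0.68513
t = 6: p = 0.68513 + (-0.34172) = 0.34341
t = 8: p = 0.34341 + (+0.25766) = 0.60107
t = 10: p = 0.60107 + (-0.19428) = 0.40679

0.407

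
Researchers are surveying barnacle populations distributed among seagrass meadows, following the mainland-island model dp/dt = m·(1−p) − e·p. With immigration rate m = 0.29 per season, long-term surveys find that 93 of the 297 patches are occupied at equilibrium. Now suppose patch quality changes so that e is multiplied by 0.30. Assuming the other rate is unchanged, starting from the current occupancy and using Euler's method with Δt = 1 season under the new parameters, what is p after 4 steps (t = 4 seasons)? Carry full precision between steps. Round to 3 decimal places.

Observed p* = 93/297 = 0.31313.
Balance m(1−p*) = e·p* gives e = m(1−p*)/p* = 0.29×0.68687/0.31313 = 0.63613.
Starting from p₀ = 0.31313; update p ← p + (dp/dt)·Δt with the new parameters.
step 1: Δp = +0.13943, p = 0.45257
step 2: Δp = +0.07239, p = 0.52495
step 3: Δp = +0.03758, p = 0.56254
step 4: Δp = +0.01951, p = 0.58205

0.582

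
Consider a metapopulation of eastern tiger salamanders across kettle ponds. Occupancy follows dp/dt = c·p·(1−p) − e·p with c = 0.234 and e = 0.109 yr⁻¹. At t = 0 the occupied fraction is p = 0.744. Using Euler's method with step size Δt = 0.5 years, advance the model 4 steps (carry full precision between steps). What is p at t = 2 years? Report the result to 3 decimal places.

0.682

Update rule: p ← p + [c·p·(1−p) − e·p]·Δt with Δt = 0.5.
  1  |  dp/dt·Δt = -0.018264  |  p_1 = 0.725736
  2  |  dp/dt·Δt = -0.016265  |  p_2 = 0.709472
  3  |  dp/dt·Δt = -0.014550  |  p_3 = 0.694922
  4  |  dp/dt·Δt = -0.013069  |  p_4 = 0.681853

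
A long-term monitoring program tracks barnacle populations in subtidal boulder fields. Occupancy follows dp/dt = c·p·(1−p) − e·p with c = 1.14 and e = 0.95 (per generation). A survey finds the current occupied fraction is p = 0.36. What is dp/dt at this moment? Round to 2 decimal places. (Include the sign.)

-0.08

Colonization term: c·p·(1−p) = 1.14×0.36×0.6400 = 0.26266.
Extinction term: e·p = 0.34200.
dp/dt = 0.26266 − 0.34200 = -0.07934.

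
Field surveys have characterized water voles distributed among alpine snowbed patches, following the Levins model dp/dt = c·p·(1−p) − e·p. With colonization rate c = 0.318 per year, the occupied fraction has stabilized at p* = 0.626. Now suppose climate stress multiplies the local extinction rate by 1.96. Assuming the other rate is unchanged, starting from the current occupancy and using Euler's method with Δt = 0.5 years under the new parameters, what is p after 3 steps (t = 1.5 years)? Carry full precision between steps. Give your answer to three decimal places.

0.534

Balance c(1−p*) = e gives e = 0.318×(1 − 0.62600) = 0.11893.
Starting from p₀ = 0.62600; update p ← p + (dp/dt)·Δt with the new parameters.
  1  |  dp/dt·Δt = -0.035737  |  p_1 = 0.590263
  2  |  dp/dt·Δt = -0.030343  |  p_2 = 0.559921
  3  |  dp/dt·Δt = -0.026082  |  p_3 = 0.533839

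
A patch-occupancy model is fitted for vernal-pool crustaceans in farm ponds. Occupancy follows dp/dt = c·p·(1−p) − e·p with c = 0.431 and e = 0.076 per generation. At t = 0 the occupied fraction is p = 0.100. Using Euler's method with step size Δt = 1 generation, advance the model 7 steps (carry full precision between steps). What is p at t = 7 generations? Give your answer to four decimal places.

Update rule: p ← p + [c·p·(1−p) − e·p]·Δt with Δt = 1.
p: 0.10000 → 0.13119  (Δp = +0.03119)
p: 0.13119 → 0.17034  (Δp = +0.03915)
p: 0.17034 → 0.21831  (Δp = +0.04797)
p: 0.21831 → 0.27527  (Δp = +0.05696)
p: 0.27527 → 0.34033  (Δp = +0.06506)
p: 0.34033 → 0.41123  (Δp = +0.07090)
p: 0.41123 → 0.48433  (Δp = +0.07310)

0.4843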